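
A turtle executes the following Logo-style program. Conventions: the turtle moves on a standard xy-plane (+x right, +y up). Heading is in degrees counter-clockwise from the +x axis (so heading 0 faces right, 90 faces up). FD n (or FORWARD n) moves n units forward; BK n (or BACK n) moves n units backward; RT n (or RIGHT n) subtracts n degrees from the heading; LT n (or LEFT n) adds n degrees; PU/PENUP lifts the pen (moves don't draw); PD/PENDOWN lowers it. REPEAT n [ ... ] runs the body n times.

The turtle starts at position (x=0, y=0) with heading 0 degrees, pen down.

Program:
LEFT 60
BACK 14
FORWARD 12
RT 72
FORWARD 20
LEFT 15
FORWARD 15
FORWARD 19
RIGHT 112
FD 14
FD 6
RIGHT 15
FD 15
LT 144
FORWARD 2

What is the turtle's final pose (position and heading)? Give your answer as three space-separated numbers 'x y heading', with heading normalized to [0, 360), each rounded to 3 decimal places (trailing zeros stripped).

Executing turtle program step by step:
Start: pos=(0,0), heading=0, pen down
LT 60: heading 0 -> 60
BK 14: (0,0) -> (-7,-12.124) [heading=60, draw]
FD 12: (-7,-12.124) -> (-1,-1.732) [heading=60, draw]
RT 72: heading 60 -> 348
FD 20: (-1,-1.732) -> (18.563,-5.89) [heading=348, draw]
LT 15: heading 348 -> 3
FD 15: (18.563,-5.89) -> (33.542,-5.105) [heading=3, draw]
FD 19: (33.542,-5.105) -> (52.516,-4.111) [heading=3, draw]
RT 112: heading 3 -> 251
FD 14: (52.516,-4.111) -> (47.958,-17.348) [heading=251, draw]
FD 6: (47.958,-17.348) -> (46.005,-23.021) [heading=251, draw]
RT 15: heading 251 -> 236
FD 15: (46.005,-23.021) -> (37.617,-35.457) [heading=236, draw]
LT 144: heading 236 -> 20
FD 2: (37.617,-35.457) -> (39.496,-34.773) [heading=20, draw]
Final: pos=(39.496,-34.773), heading=20, 9 segment(s) drawn

Answer: 39.496 -34.773 20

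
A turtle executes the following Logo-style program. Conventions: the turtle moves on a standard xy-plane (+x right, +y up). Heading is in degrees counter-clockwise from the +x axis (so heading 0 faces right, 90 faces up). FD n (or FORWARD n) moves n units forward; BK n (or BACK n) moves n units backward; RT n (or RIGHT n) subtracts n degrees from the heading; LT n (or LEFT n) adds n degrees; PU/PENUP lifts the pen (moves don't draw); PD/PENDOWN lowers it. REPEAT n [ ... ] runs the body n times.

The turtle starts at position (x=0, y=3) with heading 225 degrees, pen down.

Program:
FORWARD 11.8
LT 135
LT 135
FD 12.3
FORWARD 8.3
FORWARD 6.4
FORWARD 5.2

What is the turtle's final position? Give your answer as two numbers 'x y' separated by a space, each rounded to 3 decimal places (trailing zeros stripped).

Answer: -31.113 17.425

Derivation:
Executing turtle program step by step:
Start: pos=(0,3), heading=225, pen down
FD 11.8: (0,3) -> (-8.344,-5.344) [heading=225, draw]
LT 135: heading 225 -> 0
LT 135: heading 0 -> 135
FD 12.3: (-8.344,-5.344) -> (-17.041,3.354) [heading=135, draw]
FD 8.3: (-17.041,3.354) -> (-22.91,9.223) [heading=135, draw]
FD 6.4: (-22.91,9.223) -> (-27.436,13.748) [heading=135, draw]
FD 5.2: (-27.436,13.748) -> (-31.113,17.425) [heading=135, draw]
Final: pos=(-31.113,17.425), heading=135, 5 segment(s) drawn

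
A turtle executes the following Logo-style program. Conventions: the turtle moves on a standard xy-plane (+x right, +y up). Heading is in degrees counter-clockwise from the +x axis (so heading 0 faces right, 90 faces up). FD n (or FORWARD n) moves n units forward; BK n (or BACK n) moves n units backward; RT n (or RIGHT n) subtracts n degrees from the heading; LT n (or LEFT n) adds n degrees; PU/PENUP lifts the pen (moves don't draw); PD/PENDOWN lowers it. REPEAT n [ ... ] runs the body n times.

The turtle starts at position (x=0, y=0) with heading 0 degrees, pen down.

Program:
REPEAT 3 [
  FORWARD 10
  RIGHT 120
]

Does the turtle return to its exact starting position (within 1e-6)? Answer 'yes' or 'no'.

Answer: yes

Derivation:
Executing turtle program step by step:
Start: pos=(0,0), heading=0, pen down
REPEAT 3 [
  -- iteration 1/3 --
  FD 10: (0,0) -> (10,0) [heading=0, draw]
  RT 120: heading 0 -> 240
  -- iteration 2/3 --
  FD 10: (10,0) -> (5,-8.66) [heading=240, draw]
  RT 120: heading 240 -> 120
  -- iteration 3/3 --
  FD 10: (5,-8.66) -> (0,0) [heading=120, draw]
  RT 120: heading 120 -> 0
]
Final: pos=(0,0), heading=0, 3 segment(s) drawn

Start position: (0, 0)
Final position: (0, 0)
Distance = 0; < 1e-6 -> CLOSED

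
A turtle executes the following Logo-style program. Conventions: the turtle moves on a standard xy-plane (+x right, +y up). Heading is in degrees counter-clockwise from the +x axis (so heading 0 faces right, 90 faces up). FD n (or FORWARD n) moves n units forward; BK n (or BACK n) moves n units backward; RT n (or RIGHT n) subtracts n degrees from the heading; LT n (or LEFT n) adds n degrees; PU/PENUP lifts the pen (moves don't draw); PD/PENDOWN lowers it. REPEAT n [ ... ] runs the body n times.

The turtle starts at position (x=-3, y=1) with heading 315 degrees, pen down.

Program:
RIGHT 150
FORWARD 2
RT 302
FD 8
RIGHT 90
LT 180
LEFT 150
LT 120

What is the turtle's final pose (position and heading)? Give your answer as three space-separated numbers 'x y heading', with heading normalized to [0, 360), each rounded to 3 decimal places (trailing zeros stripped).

Executing turtle program step by step:
Start: pos=(-3,1), heading=315, pen down
RT 150: heading 315 -> 165
FD 2: (-3,1) -> (-4.932,1.518) [heading=165, draw]
RT 302: heading 165 -> 223
FD 8: (-4.932,1.518) -> (-10.783,-3.938) [heading=223, draw]
RT 90: heading 223 -> 133
LT 180: heading 133 -> 313
LT 150: heading 313 -> 103
LT 120: heading 103 -> 223
Final: pos=(-10.783,-3.938), heading=223, 2 segment(s) drawn

Answer: -10.783 -3.938 223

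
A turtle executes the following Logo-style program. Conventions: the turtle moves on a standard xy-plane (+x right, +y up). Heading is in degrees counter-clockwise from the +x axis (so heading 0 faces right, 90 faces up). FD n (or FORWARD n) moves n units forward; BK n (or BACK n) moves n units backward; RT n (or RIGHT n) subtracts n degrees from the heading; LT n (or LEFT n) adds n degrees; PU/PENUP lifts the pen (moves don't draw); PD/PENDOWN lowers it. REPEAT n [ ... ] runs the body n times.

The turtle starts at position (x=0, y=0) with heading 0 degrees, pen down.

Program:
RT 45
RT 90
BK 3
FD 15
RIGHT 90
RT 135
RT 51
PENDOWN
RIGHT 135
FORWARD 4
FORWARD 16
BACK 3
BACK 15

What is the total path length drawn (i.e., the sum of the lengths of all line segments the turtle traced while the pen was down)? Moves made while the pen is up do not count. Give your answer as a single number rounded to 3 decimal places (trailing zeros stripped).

Executing turtle program step by step:
Start: pos=(0,0), heading=0, pen down
RT 45: heading 0 -> 315
RT 90: heading 315 -> 225
BK 3: (0,0) -> (2.121,2.121) [heading=225, draw]
FD 15: (2.121,2.121) -> (-8.485,-8.485) [heading=225, draw]
RT 90: heading 225 -> 135
RT 135: heading 135 -> 0
RT 51: heading 0 -> 309
PD: pen down
RT 135: heading 309 -> 174
FD 4: (-8.485,-8.485) -> (-12.463,-8.067) [heading=174, draw]
FD 16: (-12.463,-8.067) -> (-28.376,-6.395) [heading=174, draw]
BK 3: (-28.376,-6.395) -> (-25.392,-6.708) [heading=174, draw]
BK 15: (-25.392,-6.708) -> (-10.474,-8.276) [heading=174, draw]
Final: pos=(-10.474,-8.276), heading=174, 6 segment(s) drawn

Segment lengths:
  seg 1: (0,0) -> (2.121,2.121), length = 3
  seg 2: (2.121,2.121) -> (-8.485,-8.485), length = 15
  seg 3: (-8.485,-8.485) -> (-12.463,-8.067), length = 4
  seg 4: (-12.463,-8.067) -> (-28.376,-6.395), length = 16
  seg 5: (-28.376,-6.395) -> (-25.392,-6.708), length = 3
  seg 6: (-25.392,-6.708) -> (-10.474,-8.276), length = 15
Total = 56

Answer: 56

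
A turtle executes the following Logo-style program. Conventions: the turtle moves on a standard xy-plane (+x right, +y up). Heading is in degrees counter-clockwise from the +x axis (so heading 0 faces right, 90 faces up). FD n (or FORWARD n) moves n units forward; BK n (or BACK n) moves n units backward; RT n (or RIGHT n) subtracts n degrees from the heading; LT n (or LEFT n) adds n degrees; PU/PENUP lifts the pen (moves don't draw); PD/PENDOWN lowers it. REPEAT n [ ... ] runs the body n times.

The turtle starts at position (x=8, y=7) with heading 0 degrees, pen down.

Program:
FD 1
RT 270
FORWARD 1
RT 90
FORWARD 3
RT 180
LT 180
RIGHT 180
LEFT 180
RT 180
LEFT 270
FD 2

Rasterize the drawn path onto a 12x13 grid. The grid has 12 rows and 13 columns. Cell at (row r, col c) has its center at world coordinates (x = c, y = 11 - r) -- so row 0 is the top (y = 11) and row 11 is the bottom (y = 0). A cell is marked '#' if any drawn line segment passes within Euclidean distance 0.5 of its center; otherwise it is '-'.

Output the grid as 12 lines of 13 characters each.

Answer: -------------
------------#
------------#
---------####
--------##---
-------------
-------------
-------------
-------------
-------------
-------------
-------------

Derivation:
Segment 0: (8,7) -> (9,7)
Segment 1: (9,7) -> (9,8)
Segment 2: (9,8) -> (12,8)
Segment 3: (12,8) -> (12,10)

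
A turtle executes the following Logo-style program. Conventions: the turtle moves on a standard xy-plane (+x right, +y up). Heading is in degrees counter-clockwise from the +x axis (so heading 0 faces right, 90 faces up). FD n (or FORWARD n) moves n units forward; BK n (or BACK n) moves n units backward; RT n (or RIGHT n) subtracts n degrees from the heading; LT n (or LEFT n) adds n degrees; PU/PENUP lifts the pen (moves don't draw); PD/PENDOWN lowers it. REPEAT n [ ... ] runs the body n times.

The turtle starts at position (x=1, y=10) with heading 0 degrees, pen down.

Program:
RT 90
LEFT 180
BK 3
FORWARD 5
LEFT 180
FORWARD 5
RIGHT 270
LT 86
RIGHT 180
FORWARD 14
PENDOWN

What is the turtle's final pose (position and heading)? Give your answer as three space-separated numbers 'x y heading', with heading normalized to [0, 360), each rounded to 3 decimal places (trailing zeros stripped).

Executing turtle program step by step:
Start: pos=(1,10), heading=0, pen down
RT 90: heading 0 -> 270
LT 180: heading 270 -> 90
BK 3: (1,10) -> (1,7) [heading=90, draw]
FD 5: (1,7) -> (1,12) [heading=90, draw]
LT 180: heading 90 -> 270
FD 5: (1,12) -> (1,7) [heading=270, draw]
RT 270: heading 270 -> 0
LT 86: heading 0 -> 86
RT 180: heading 86 -> 266
FD 14: (1,7) -> (0.023,-6.966) [heading=266, draw]
PD: pen down
Final: pos=(0.023,-6.966), heading=266, 4 segment(s) drawn

Answer: 0.023 -6.966 266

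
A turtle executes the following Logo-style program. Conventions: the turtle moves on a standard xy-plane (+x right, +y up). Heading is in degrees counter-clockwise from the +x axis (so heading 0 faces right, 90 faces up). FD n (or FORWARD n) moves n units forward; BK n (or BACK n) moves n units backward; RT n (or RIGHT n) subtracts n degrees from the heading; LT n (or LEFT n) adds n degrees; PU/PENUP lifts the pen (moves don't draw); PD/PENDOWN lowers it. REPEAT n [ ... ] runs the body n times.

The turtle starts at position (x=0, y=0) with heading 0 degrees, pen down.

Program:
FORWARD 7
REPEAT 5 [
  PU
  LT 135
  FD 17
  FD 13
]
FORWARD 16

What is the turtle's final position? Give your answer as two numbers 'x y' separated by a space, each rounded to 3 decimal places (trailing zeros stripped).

Answer: 9.527 -20.101

Derivation:
Executing turtle program step by step:
Start: pos=(0,0), heading=0, pen down
FD 7: (0,0) -> (7,0) [heading=0, draw]
REPEAT 5 [
  -- iteration 1/5 --
  PU: pen up
  LT 135: heading 0 -> 135
  FD 17: (7,0) -> (-5.021,12.021) [heading=135, move]
  FD 13: (-5.021,12.021) -> (-14.213,21.213) [heading=135, move]
  -- iteration 2/5 --
  PU: pen up
  LT 135: heading 135 -> 270
  FD 17: (-14.213,21.213) -> (-14.213,4.213) [heading=270, move]
  FD 13: (-14.213,4.213) -> (-14.213,-8.787) [heading=270, move]
  -- iteration 3/5 --
  PU: pen up
  LT 135: heading 270 -> 45
  FD 17: (-14.213,-8.787) -> (-2.192,3.234) [heading=45, move]
  FD 13: (-2.192,3.234) -> (7,12.426) [heading=45, move]
  -- iteration 4/5 --
  PU: pen up
  LT 135: heading 45 -> 180
  FD 17: (7,12.426) -> (-10,12.426) [heading=180, move]
  FD 13: (-10,12.426) -> (-23,12.426) [heading=180, move]
  -- iteration 5/5 --
  PU: pen up
  LT 135: heading 180 -> 315
  FD 17: (-23,12.426) -> (-10.979,0.406) [heading=315, move]
  FD 13: (-10.979,0.406) -> (-1.787,-8.787) [heading=315, move]
]
FD 16: (-1.787,-8.787) -> (9.527,-20.101) [heading=315, move]
Final: pos=(9.527,-20.101), heading=315, 1 segment(s) drawn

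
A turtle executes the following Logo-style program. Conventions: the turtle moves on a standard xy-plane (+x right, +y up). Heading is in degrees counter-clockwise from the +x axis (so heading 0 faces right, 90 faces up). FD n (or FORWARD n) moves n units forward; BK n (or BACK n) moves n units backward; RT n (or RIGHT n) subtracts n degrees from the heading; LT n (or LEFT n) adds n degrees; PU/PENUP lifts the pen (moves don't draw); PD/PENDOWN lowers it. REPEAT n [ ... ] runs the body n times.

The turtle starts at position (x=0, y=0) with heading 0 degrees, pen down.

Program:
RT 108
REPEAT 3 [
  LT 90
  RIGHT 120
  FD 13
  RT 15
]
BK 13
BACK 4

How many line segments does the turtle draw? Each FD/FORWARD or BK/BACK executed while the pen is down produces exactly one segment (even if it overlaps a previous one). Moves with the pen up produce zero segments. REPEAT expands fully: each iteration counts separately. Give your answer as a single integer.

Answer: 5

Derivation:
Executing turtle program step by step:
Start: pos=(0,0), heading=0, pen down
RT 108: heading 0 -> 252
REPEAT 3 [
  -- iteration 1/3 --
  LT 90: heading 252 -> 342
  RT 120: heading 342 -> 222
  FD 13: (0,0) -> (-9.661,-8.699) [heading=222, draw]
  RT 15: heading 222 -> 207
  -- iteration 2/3 --
  LT 90: heading 207 -> 297
  RT 120: heading 297 -> 177
  FD 13: (-9.661,-8.699) -> (-22.643,-8.018) [heading=177, draw]
  RT 15: heading 177 -> 162
  -- iteration 3/3 --
  LT 90: heading 162 -> 252
  RT 120: heading 252 -> 132
  FD 13: (-22.643,-8.018) -> (-31.342,1.643) [heading=132, draw]
  RT 15: heading 132 -> 117
]
BK 13: (-31.342,1.643) -> (-25.44,-9.941) [heading=117, draw]
BK 4: (-25.44,-9.941) -> (-23.624,-13.505) [heading=117, draw]
Final: pos=(-23.624,-13.505), heading=117, 5 segment(s) drawn
Segments drawn: 5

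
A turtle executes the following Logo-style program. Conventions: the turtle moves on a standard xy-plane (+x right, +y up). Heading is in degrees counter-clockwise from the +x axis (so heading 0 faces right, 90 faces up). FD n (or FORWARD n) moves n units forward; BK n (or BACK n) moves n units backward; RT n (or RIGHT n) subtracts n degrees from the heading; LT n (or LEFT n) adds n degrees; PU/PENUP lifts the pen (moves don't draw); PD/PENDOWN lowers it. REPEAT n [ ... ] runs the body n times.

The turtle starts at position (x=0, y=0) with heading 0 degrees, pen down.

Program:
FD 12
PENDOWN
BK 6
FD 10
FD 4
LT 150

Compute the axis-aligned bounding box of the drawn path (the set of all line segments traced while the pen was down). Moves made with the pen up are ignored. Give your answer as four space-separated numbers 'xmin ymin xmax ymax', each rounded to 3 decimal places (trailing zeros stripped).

Answer: 0 0 20 0

Derivation:
Executing turtle program step by step:
Start: pos=(0,0), heading=0, pen down
FD 12: (0,0) -> (12,0) [heading=0, draw]
PD: pen down
BK 6: (12,0) -> (6,0) [heading=0, draw]
FD 10: (6,0) -> (16,0) [heading=0, draw]
FD 4: (16,0) -> (20,0) [heading=0, draw]
LT 150: heading 0 -> 150
Final: pos=(20,0), heading=150, 4 segment(s) drawn

Segment endpoints: x in {0, 6, 12, 16, 20}, y in {0}
xmin=0, ymin=0, xmax=20, ymax=0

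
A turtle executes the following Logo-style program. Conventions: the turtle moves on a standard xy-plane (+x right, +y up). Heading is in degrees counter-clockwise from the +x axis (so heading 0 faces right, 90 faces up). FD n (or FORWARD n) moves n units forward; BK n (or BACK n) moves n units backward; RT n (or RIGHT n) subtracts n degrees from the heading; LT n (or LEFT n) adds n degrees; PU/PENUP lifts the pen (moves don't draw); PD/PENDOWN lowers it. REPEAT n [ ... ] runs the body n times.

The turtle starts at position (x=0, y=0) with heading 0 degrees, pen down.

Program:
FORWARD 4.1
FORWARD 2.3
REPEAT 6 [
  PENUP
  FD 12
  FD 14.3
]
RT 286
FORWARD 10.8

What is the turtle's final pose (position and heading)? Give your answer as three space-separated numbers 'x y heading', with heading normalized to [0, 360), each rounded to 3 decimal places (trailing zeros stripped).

Executing turtle program step by step:
Start: pos=(0,0), heading=0, pen down
FD 4.1: (0,0) -> (4.1,0) [heading=0, draw]
FD 2.3: (4.1,0) -> (6.4,0) [heading=0, draw]
REPEAT 6 [
  -- iteration 1/6 --
  PU: pen up
  FD 12: (6.4,0) -> (18.4,0) [heading=0, move]
  FD 14.3: (18.4,0) -> (32.7,0) [heading=0, move]
  -- iteration 2/6 --
  PU: pen up
  FD 12: (32.7,0) -> (44.7,0) [heading=0, move]
  FD 14.3: (44.7,0) -> (59,0) [heading=0, move]
  -- iteration 3/6 --
  PU: pen up
  FD 12: (59,0) -> (71,0) [heading=0, move]
  FD 14.3: (71,0) -> (85.3,0) [heading=0, move]
  -- iteration 4/6 --
  PU: pen up
  FD 12: (85.3,0) -> (97.3,0) [heading=0, move]
  FD 14.3: (97.3,0) -> (111.6,0) [heading=0, move]
  -- iteration 5/6 --
  PU: pen up
  FD 12: (111.6,0) -> (123.6,0) [heading=0, move]
  FD 14.3: (123.6,0) -> (137.9,0) [heading=0, move]
  -- iteration 6/6 --
  PU: pen up
  FD 12: (137.9,0) -> (149.9,0) [heading=0, move]
  FD 14.3: (149.9,0) -> (164.2,0) [heading=0, move]
]
RT 286: heading 0 -> 74
FD 10.8: (164.2,0) -> (167.177,10.382) [heading=74, move]
Final: pos=(167.177,10.382), heading=74, 2 segment(s) drawn

Answer: 167.177 10.382 74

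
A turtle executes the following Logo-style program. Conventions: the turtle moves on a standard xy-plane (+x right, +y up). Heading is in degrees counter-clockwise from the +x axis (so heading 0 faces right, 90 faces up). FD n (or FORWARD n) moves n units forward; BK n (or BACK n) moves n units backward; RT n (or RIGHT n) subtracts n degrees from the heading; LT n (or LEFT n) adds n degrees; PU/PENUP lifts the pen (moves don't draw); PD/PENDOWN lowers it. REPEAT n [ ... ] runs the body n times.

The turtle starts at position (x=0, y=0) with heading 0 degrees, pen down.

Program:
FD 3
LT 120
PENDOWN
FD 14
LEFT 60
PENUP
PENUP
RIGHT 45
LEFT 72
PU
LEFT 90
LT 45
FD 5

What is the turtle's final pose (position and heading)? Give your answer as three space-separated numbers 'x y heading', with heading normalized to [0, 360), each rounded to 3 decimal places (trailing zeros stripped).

Answer: 0.755 10.579 342

Derivation:
Executing turtle program step by step:
Start: pos=(0,0), heading=0, pen down
FD 3: (0,0) -> (3,0) [heading=0, draw]
LT 120: heading 0 -> 120
PD: pen down
FD 14: (3,0) -> (-4,12.124) [heading=120, draw]
LT 60: heading 120 -> 180
PU: pen up
PU: pen up
RT 45: heading 180 -> 135
LT 72: heading 135 -> 207
PU: pen up
LT 90: heading 207 -> 297
LT 45: heading 297 -> 342
FD 5: (-4,12.124) -> (0.755,10.579) [heading=342, move]
Final: pos=(0.755,10.579), heading=342, 2 segment(s) drawn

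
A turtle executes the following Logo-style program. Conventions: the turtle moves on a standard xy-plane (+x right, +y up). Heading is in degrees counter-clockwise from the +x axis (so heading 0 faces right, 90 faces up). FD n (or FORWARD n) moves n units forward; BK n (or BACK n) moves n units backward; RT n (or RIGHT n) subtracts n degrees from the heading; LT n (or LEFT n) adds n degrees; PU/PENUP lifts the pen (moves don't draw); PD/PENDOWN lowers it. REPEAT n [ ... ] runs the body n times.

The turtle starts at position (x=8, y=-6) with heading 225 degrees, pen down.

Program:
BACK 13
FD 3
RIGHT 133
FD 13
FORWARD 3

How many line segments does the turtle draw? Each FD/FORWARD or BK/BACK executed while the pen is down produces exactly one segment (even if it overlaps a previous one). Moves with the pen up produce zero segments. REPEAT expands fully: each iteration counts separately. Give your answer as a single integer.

Executing turtle program step by step:
Start: pos=(8,-6), heading=225, pen down
BK 13: (8,-6) -> (17.192,3.192) [heading=225, draw]
FD 3: (17.192,3.192) -> (15.071,1.071) [heading=225, draw]
RT 133: heading 225 -> 92
FD 13: (15.071,1.071) -> (14.617,14.063) [heading=92, draw]
FD 3: (14.617,14.063) -> (14.513,17.061) [heading=92, draw]
Final: pos=(14.513,17.061), heading=92, 4 segment(s) drawn
Segments drawn: 4

Answer: 4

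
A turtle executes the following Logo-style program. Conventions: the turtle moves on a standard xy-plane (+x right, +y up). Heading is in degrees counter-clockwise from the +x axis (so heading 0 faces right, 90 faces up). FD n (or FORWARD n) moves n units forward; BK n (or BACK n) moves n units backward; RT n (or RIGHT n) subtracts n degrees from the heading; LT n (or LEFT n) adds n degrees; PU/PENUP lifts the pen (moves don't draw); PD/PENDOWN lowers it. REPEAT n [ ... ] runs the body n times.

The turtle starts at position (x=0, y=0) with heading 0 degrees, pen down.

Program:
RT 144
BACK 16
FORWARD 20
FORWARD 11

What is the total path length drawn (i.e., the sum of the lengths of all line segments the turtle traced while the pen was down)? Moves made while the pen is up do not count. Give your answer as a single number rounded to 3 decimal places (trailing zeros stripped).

Executing turtle program step by step:
Start: pos=(0,0), heading=0, pen down
RT 144: heading 0 -> 216
BK 16: (0,0) -> (12.944,9.405) [heading=216, draw]
FD 20: (12.944,9.405) -> (-3.236,-2.351) [heading=216, draw]
FD 11: (-3.236,-2.351) -> (-12.135,-8.817) [heading=216, draw]
Final: pos=(-12.135,-8.817), heading=216, 3 segment(s) drawn

Segment lengths:
  seg 1: (0,0) -> (12.944,9.405), length = 16
  seg 2: (12.944,9.405) -> (-3.236,-2.351), length = 20
  seg 3: (-3.236,-2.351) -> (-12.135,-8.817), length = 11
Total = 47

Answer: 47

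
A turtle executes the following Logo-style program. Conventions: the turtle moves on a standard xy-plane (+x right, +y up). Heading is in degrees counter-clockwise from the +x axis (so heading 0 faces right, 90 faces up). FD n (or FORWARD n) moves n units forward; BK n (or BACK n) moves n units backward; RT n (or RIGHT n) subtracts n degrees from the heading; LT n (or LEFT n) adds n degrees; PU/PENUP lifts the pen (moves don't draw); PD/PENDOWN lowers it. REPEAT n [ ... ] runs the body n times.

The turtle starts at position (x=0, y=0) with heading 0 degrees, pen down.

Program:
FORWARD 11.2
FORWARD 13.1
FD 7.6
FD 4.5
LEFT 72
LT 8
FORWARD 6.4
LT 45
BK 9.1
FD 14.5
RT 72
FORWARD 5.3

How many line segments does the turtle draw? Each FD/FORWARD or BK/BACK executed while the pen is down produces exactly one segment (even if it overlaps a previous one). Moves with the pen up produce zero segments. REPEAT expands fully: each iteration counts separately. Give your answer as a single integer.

Answer: 8

Derivation:
Executing turtle program step by step:
Start: pos=(0,0), heading=0, pen down
FD 11.2: (0,0) -> (11.2,0) [heading=0, draw]
FD 13.1: (11.2,0) -> (24.3,0) [heading=0, draw]
FD 7.6: (24.3,0) -> (31.9,0) [heading=0, draw]
FD 4.5: (31.9,0) -> (36.4,0) [heading=0, draw]
LT 72: heading 0 -> 72
LT 8: heading 72 -> 80
FD 6.4: (36.4,0) -> (37.511,6.303) [heading=80, draw]
LT 45: heading 80 -> 125
BK 9.1: (37.511,6.303) -> (42.731,-1.152) [heading=125, draw]
FD 14.5: (42.731,-1.152) -> (34.414,10.726) [heading=125, draw]
RT 72: heading 125 -> 53
FD 5.3: (34.414,10.726) -> (37.604,14.959) [heading=53, draw]
Final: pos=(37.604,14.959), heading=53, 8 segment(s) drawn
Segments drawn: 8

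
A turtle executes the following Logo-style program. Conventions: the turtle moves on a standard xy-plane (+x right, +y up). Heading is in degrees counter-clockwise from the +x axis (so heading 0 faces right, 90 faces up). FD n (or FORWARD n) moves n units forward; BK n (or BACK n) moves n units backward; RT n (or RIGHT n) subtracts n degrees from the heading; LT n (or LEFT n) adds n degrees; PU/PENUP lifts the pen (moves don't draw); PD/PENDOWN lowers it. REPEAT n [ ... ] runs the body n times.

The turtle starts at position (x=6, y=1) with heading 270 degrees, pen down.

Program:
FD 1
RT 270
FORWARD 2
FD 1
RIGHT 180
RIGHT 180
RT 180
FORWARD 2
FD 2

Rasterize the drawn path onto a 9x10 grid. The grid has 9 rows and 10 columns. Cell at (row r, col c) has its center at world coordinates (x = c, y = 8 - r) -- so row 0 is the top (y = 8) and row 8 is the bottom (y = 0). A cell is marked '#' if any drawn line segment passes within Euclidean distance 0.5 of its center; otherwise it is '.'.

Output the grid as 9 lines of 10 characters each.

Answer: ..........
..........
..........
..........
..........
..........
..........
......#...
.....#####

Derivation:
Segment 0: (6,1) -> (6,0)
Segment 1: (6,0) -> (8,0)
Segment 2: (8,0) -> (9,0)
Segment 3: (9,0) -> (7,-0)
Segment 4: (7,-0) -> (5,-0)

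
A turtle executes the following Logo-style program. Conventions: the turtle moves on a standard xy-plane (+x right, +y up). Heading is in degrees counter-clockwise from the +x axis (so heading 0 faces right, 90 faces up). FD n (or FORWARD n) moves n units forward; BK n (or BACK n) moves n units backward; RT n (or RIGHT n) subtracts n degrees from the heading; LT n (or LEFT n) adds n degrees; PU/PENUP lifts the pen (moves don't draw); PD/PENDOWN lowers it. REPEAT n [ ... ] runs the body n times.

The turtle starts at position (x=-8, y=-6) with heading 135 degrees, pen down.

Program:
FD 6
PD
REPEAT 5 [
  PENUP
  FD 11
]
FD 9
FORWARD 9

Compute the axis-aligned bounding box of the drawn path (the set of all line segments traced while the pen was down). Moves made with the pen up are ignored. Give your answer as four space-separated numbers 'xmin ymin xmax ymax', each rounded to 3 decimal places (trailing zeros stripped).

Answer: -12.243 -6 -8 -1.757

Derivation:
Executing turtle program step by step:
Start: pos=(-8,-6), heading=135, pen down
FD 6: (-8,-6) -> (-12.243,-1.757) [heading=135, draw]
PD: pen down
REPEAT 5 [
  -- iteration 1/5 --
  PU: pen up
  FD 11: (-12.243,-1.757) -> (-20.021,6.021) [heading=135, move]
  -- iteration 2/5 --
  PU: pen up
  FD 11: (-20.021,6.021) -> (-27.799,13.799) [heading=135, move]
  -- iteration 3/5 --
  PU: pen up
  FD 11: (-27.799,13.799) -> (-35.577,21.577) [heading=135, move]
  -- iteration 4/5 --
  PU: pen up
  FD 11: (-35.577,21.577) -> (-43.355,29.355) [heading=135, move]
  -- iteration 5/5 --
  PU: pen up
  FD 11: (-43.355,29.355) -> (-51.134,37.134) [heading=135, move]
]
FD 9: (-51.134,37.134) -> (-57.497,43.497) [heading=135, move]
FD 9: (-57.497,43.497) -> (-63.861,49.861) [heading=135, move]
Final: pos=(-63.861,49.861), heading=135, 1 segment(s) drawn

Segment endpoints: x in {-12.243, -8}, y in {-6, -1.757}
xmin=-12.243, ymin=-6, xmax=-8, ymax=-1.757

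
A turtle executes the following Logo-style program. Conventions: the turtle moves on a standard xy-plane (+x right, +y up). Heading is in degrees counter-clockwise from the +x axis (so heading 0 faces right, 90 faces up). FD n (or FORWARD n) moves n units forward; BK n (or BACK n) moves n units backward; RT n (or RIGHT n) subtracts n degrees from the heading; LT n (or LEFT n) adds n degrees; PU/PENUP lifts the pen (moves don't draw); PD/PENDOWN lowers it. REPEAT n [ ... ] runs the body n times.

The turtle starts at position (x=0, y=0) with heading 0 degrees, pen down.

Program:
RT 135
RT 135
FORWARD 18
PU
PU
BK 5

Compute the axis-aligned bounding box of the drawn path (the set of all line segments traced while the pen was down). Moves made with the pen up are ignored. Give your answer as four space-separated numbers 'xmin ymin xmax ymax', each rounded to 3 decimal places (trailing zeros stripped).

Executing turtle program step by step:
Start: pos=(0,0), heading=0, pen down
RT 135: heading 0 -> 225
RT 135: heading 225 -> 90
FD 18: (0,0) -> (0,18) [heading=90, draw]
PU: pen up
PU: pen up
BK 5: (0,18) -> (0,13) [heading=90, move]
Final: pos=(0,13), heading=90, 1 segment(s) drawn

Segment endpoints: x in {0, 0}, y in {0, 18}
xmin=0, ymin=0, xmax=0, ymax=18

Answer: 0 0 0 18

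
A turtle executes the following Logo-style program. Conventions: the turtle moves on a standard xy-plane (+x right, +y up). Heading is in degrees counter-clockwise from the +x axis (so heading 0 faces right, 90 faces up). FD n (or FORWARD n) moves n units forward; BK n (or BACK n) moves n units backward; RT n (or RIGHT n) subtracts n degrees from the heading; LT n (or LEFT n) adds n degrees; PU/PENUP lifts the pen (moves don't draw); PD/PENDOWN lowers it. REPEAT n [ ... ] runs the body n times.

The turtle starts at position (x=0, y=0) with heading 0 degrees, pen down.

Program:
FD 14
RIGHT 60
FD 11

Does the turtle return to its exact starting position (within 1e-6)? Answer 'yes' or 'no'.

Answer: no

Derivation:
Executing turtle program step by step:
Start: pos=(0,0), heading=0, pen down
FD 14: (0,0) -> (14,0) [heading=0, draw]
RT 60: heading 0 -> 300
FD 11: (14,0) -> (19.5,-9.526) [heading=300, draw]
Final: pos=(19.5,-9.526), heading=300, 2 segment(s) drawn

Start position: (0, 0)
Final position: (19.5, -9.526)
Distance = 21.703; >= 1e-6 -> NOT closed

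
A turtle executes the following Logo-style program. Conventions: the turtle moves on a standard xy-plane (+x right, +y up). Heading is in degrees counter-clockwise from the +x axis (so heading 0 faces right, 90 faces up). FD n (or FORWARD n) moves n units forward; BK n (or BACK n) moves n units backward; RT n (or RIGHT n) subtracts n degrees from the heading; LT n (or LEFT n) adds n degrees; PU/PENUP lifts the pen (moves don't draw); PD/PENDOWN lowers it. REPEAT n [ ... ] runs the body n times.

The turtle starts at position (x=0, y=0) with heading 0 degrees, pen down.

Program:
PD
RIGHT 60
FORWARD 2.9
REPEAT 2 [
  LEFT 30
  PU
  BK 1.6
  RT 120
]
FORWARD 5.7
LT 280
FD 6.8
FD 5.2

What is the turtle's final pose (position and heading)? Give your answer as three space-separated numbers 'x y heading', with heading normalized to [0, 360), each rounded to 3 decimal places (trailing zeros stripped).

Answer: 7.207 12.324 40

Derivation:
Executing turtle program step by step:
Start: pos=(0,0), heading=0, pen down
PD: pen down
RT 60: heading 0 -> 300
FD 2.9: (0,0) -> (1.45,-2.511) [heading=300, draw]
REPEAT 2 [
  -- iteration 1/2 --
  LT 30: heading 300 -> 330
  PU: pen up
  BK 1.6: (1.45,-2.511) -> (0.064,-1.711) [heading=330, move]
  RT 120: heading 330 -> 210
  -- iteration 2/2 --
  LT 30: heading 210 -> 240
  PU: pen up
  BK 1.6: (0.064,-1.711) -> (0.864,-0.326) [heading=240, move]
  RT 120: heading 240 -> 120
]
FD 5.7: (0.864,-0.326) -> (-1.986,4.611) [heading=120, move]
LT 280: heading 120 -> 40
FD 6.8: (-1.986,4.611) -> (3.223,8.981) [heading=40, move]
FD 5.2: (3.223,8.981) -> (7.207,12.324) [heading=40, move]
Final: pos=(7.207,12.324), heading=40, 1 segment(s) drawn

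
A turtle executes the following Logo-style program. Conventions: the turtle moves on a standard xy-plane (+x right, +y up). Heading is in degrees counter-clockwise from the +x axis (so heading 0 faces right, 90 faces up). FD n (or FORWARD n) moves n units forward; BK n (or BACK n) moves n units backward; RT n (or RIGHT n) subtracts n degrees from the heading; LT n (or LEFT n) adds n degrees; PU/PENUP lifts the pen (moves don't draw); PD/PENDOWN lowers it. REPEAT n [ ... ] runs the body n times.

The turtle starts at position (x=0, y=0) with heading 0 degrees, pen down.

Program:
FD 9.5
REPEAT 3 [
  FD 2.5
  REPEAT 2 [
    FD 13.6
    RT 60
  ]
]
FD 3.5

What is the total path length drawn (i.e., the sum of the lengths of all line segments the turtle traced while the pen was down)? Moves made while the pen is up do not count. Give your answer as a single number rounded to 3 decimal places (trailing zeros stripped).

Executing turtle program step by step:
Start: pos=(0,0), heading=0, pen down
FD 9.5: (0,0) -> (9.5,0) [heading=0, draw]
REPEAT 3 [
  -- iteration 1/3 --
  FD 2.5: (9.5,0) -> (12,0) [heading=0, draw]
  REPEAT 2 [
    -- iteration 1/2 --
    FD 13.6: (12,0) -> (25.6,0) [heading=0, draw]
    RT 60: heading 0 -> 300
    -- iteration 2/2 --
    FD 13.6: (25.6,0) -> (32.4,-11.778) [heading=300, draw]
    RT 60: heading 300 -> 240
  ]
  -- iteration 2/3 --
  FD 2.5: (32.4,-11.778) -> (31.15,-13.943) [heading=240, draw]
  REPEAT 2 [
    -- iteration 1/2 --
    FD 13.6: (31.15,-13.943) -> (24.35,-25.721) [heading=240, draw]
    RT 60: heading 240 -> 180
    -- iteration 2/2 --
    FD 13.6: (24.35,-25.721) -> (10.75,-25.721) [heading=180, draw]
    RT 60: heading 180 -> 120
  ]
  -- iteration 3/3 --
  FD 2.5: (10.75,-25.721) -> (9.5,-23.556) [heading=120, draw]
  REPEAT 2 [
    -- iteration 1/2 --
    FD 13.6: (9.5,-23.556) -> (2.7,-11.778) [heading=120, draw]
    RT 60: heading 120 -> 60
    -- iteration 2/2 --
    FD 13.6: (2.7,-11.778) -> (9.5,0) [heading=60, draw]
    RT 60: heading 60 -> 0
  ]
]
FD 3.5: (9.5,0) -> (13,0) [heading=0, draw]
Final: pos=(13,0), heading=0, 11 segment(s) drawn

Segment lengths:
  seg 1: (0,0) -> (9.5,0), length = 9.5
  seg 2: (9.5,0) -> (12,0), length = 2.5
  seg 3: (12,0) -> (25.6,0), length = 13.6
  seg 4: (25.6,0) -> (32.4,-11.778), length = 13.6
  seg 5: (32.4,-11.778) -> (31.15,-13.943), length = 2.5
  seg 6: (31.15,-13.943) -> (24.35,-25.721), length = 13.6
  seg 7: (24.35,-25.721) -> (10.75,-25.721), length = 13.6
  seg 8: (10.75,-25.721) -> (9.5,-23.556), length = 2.5
  seg 9: (9.5,-23.556) -> (2.7,-11.778), length = 13.6
  seg 10: (2.7,-11.778) -> (9.5,0), length = 13.6
  seg 11: (9.5,0) -> (13,0), length = 3.5
Total = 102.1

Answer: 102.1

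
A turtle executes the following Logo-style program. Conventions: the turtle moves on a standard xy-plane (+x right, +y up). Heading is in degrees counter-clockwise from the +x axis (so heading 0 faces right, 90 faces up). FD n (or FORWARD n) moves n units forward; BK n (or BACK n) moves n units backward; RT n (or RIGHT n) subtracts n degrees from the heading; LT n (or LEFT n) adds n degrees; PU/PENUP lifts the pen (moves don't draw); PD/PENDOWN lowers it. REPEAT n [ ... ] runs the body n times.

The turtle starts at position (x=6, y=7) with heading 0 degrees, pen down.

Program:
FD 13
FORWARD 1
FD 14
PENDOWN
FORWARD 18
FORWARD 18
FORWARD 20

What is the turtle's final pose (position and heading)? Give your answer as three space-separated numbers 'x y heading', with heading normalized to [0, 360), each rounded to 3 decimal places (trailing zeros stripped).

Executing turtle program step by step:
Start: pos=(6,7), heading=0, pen down
FD 13: (6,7) -> (19,7) [heading=0, draw]
FD 1: (19,7) -> (20,7) [heading=0, draw]
FD 14: (20,7) -> (34,7) [heading=0, draw]
PD: pen down
FD 18: (34,7) -> (52,7) [heading=0, draw]
FD 18: (52,7) -> (70,7) [heading=0, draw]
FD 20: (70,7) -> (90,7) [heading=0, draw]
Final: pos=(90,7), heading=0, 6 segment(s) drawn

Answer: 90 7 0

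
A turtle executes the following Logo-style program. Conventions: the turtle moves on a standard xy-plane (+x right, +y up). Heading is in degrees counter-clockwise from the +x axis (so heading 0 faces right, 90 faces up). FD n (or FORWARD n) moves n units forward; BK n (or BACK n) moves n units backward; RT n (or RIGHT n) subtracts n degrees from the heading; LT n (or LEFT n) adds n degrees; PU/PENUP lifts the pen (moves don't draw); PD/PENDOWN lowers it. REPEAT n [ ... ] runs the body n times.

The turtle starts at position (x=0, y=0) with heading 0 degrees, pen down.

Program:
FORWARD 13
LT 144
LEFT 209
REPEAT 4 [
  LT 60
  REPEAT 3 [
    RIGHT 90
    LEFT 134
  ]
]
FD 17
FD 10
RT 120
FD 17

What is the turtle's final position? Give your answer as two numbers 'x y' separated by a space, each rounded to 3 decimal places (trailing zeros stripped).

Answer: 36.621 1.026

Derivation:
Executing turtle program step by step:
Start: pos=(0,0), heading=0, pen down
FD 13: (0,0) -> (13,0) [heading=0, draw]
LT 144: heading 0 -> 144
LT 209: heading 144 -> 353
REPEAT 4 [
  -- iteration 1/4 --
  LT 60: heading 353 -> 53
  REPEAT 3 [
    -- iteration 1/3 --
    RT 90: heading 53 -> 323
    LT 134: heading 323 -> 97
    -- iteration 2/3 --
    RT 90: heading 97 -> 7
    LT 134: heading 7 -> 141
    -- iteration 3/3 --
    RT 90: heading 141 -> 51
    LT 134: heading 51 -> 185
  ]
  -- iteration 2/4 --
  LT 60: heading 185 -> 245
  REPEAT 3 [
    -- iteration 1/3 --
    RT 90: heading 245 -> 155
    LT 134: heading 155 -> 289
    -- iteration 2/3 --
    RT 90: heading 289 -> 199
    LT 134: heading 199 -> 333
    -- iteration 3/3 --
    RT 90: heading 333 -> 243
    LT 134: heading 243 -> 17
  ]
  -- iteration 3/4 --
  LT 60: heading 17 -> 77
  REPEAT 3 [
    -- iteration 1/3 --
    RT 90: heading 77 -> 347
    LT 134: heading 347 -> 121
    -- iteration 2/3 --
    RT 90: heading 121 -> 31
    LT 134: heading 31 -> 165
    -- iteration 3/3 --
    RT 90: heading 165 -> 75
    LT 134: heading 75 -> 209
  ]
  -- iteration 4/4 --
  LT 60: heading 209 -> 269
  REPEAT 3 [
    -- iteration 1/3 --
    RT 90: heading 269 -> 179
    LT 134: heading 179 -> 313
    -- iteration 2/3 --
    RT 90: heading 313 -> 223
    LT 134: heading 223 -> 357
    -- iteration 3/3 --
    RT 90: heading 357 -> 267
    LT 134: heading 267 -> 41
  ]
]
FD 17: (13,0) -> (25.83,11.153) [heading=41, draw]
FD 10: (25.83,11.153) -> (33.377,17.714) [heading=41, draw]
RT 120: heading 41 -> 281
FD 17: (33.377,17.714) -> (36.621,1.026) [heading=281, draw]
Final: pos=(36.621,1.026), heading=281, 4 segment(s) drawn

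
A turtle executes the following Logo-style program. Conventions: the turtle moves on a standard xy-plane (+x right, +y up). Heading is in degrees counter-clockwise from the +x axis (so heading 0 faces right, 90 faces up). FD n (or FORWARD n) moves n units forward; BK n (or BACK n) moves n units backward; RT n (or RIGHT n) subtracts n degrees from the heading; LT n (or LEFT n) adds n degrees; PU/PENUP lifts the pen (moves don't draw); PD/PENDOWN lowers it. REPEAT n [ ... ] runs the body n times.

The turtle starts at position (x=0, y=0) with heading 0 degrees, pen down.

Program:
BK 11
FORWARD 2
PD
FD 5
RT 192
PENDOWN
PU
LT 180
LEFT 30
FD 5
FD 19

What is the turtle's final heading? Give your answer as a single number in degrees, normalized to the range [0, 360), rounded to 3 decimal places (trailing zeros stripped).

Answer: 18

Derivation:
Executing turtle program step by step:
Start: pos=(0,0), heading=0, pen down
BK 11: (0,0) -> (-11,0) [heading=0, draw]
FD 2: (-11,0) -> (-9,0) [heading=0, draw]
PD: pen down
FD 5: (-9,0) -> (-4,0) [heading=0, draw]
RT 192: heading 0 -> 168
PD: pen down
PU: pen up
LT 180: heading 168 -> 348
LT 30: heading 348 -> 18
FD 5: (-4,0) -> (0.755,1.545) [heading=18, move]
FD 19: (0.755,1.545) -> (18.825,7.416) [heading=18, move]
Final: pos=(18.825,7.416), heading=18, 3 segment(s) drawn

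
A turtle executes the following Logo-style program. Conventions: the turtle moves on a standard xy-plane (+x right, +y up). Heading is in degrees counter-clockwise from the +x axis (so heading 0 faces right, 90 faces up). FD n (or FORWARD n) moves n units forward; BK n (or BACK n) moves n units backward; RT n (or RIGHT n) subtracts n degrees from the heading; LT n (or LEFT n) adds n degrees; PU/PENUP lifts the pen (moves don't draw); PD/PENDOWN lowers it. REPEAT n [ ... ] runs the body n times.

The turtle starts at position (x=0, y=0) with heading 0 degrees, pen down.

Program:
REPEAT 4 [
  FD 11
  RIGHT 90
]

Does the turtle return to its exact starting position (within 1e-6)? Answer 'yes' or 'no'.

Executing turtle program step by step:
Start: pos=(0,0), heading=0, pen down
REPEAT 4 [
  -- iteration 1/4 --
  FD 11: (0,0) -> (11,0) [heading=0, draw]
  RT 90: heading 0 -> 270
  -- iteration 2/4 --
  FD 11: (11,0) -> (11,-11) [heading=270, draw]
  RT 90: heading 270 -> 180
  -- iteration 3/4 --
  FD 11: (11,-11) -> (0,-11) [heading=180, draw]
  RT 90: heading 180 -> 90
  -- iteration 4/4 --
  FD 11: (0,-11) -> (0,0) [heading=90, draw]
  RT 90: heading 90 -> 0
]
Final: pos=(0,0), heading=0, 4 segment(s) drawn

Start position: (0, 0)
Final position: (0, 0)
Distance = 0; < 1e-6 -> CLOSED

Answer: yes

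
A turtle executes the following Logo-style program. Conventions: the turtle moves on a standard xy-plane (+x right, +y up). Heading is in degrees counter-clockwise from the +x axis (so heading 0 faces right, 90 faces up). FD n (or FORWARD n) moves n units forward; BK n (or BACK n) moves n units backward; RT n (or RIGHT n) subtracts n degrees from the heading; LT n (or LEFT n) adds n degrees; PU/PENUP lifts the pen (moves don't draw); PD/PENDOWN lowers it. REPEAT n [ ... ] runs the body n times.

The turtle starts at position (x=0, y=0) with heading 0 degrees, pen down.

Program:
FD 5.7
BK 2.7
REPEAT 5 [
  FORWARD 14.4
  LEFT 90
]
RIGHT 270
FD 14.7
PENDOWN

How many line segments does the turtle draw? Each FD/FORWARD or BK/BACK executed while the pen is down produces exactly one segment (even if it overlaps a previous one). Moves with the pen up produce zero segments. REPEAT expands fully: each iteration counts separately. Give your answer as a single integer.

Answer: 8

Derivation:
Executing turtle program step by step:
Start: pos=(0,0), heading=0, pen down
FD 5.7: (0,0) -> (5.7,0) [heading=0, draw]
BK 2.7: (5.7,0) -> (3,0) [heading=0, draw]
REPEAT 5 [
  -- iteration 1/5 --
  FD 14.4: (3,0) -> (17.4,0) [heading=0, draw]
  LT 90: heading 0 -> 90
  -- iteration 2/5 --
  FD 14.4: (17.4,0) -> (17.4,14.4) [heading=90, draw]
  LT 90: heading 90 -> 180
  -- iteration 3/5 --
  FD 14.4: (17.4,14.4) -> (3,14.4) [heading=180, draw]
  LT 90: heading 180 -> 270
  -- iteration 4/5 --
  FD 14.4: (3,14.4) -> (3,0) [heading=270, draw]
  LT 90: heading 270 -> 0
  -- iteration 5/5 --
  FD 14.4: (3,0) -> (17.4,0) [heading=0, draw]
  LT 90: heading 0 -> 90
]
RT 270: heading 90 -> 180
FD 14.7: (17.4,0) -> (2.7,0) [heading=180, draw]
PD: pen down
Final: pos=(2.7,0), heading=180, 8 segment(s) drawn
Segments drawn: 8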